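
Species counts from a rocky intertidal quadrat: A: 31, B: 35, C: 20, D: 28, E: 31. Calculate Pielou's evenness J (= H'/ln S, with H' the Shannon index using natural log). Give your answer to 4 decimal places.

0.9901

Total N = 31+35+20+28+31 = 145, so the proportions are 0.213793, 0.241379, 0.137931, 0.193103, 0.213793 (working shown to 6 dp, full precision carried).
H' = −Σ pᵢ ln pᵢ = −((-0.329829) + (-0.343093) + (-0.273242) + (-0.317564) + (-0.329829)) = 1.593556.
With S = 5 species, ln S = 1.609438, so J = 1.593556/1.609438 = 0.990132, i.e. 0.9901 to 4 decimal places.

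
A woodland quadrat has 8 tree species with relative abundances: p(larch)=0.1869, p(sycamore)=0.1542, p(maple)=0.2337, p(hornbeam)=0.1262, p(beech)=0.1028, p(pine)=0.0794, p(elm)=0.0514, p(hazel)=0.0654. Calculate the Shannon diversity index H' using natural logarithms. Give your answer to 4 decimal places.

Each pᵢ ln pᵢ term (working shown to 6 dp, full precision carried): 0.1869×(-1.677182)=-0.313465, 0.1542×(-1.869505)=-0.288278, 0.2337×(-1.453717)=-0.339734, 0.1262×(-2.069887)=-0.261220, 0.1028×(-2.274970)=-0.233867, 0.0794×(-2.533257)=-0.201141, 0.0514×(-2.968117)=-0.152561, 0.0654×(-2.727233)=-0.178361.
Sum = -1.968626, so H' = 1.9686.

1.9686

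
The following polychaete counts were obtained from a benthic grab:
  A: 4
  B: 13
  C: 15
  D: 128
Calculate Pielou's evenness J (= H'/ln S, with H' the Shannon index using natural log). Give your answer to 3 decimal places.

0.502

Total N = 4+13+15+128 = 160, so the proportions are 0.025, 0.08125, 0.09375, 0.8 (working shown to 6 dp, full precision carried).
H' = −Σ pᵢ ln pᵢ = −((-0.092222) + (-0.203956) + (-0.221918) + (-0.178515)) = 0.696610.
With S = 4 species, ln S = 1.386294, so J = 0.696610/1.386294 = 0.502498, i.e. 0.502 to 3 decimal places.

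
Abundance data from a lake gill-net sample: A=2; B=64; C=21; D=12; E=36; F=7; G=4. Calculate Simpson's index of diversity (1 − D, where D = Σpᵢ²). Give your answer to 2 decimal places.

Total N = 2+64+21+12+36+7+4 = 146, so the proportions are 0.0137, 0.4384, 0.1438, 0.0822, 0.2466, 0.0479, 0.0274 (working shown to 4 dp, full precision carried).
D = 0.0137² + 0.4384² + 0.1438² + 0.0822² + 0.2466² + 0.0479² + 0.0274² = 0.0002 + 0.1922 + 0.0207 + 0.0068 + 0.0608 + 0.0023 + 0.0008 = 0.2836.
So 1 − D = 0.7164, i.e. 0.72 to 2 decimal places.

0.72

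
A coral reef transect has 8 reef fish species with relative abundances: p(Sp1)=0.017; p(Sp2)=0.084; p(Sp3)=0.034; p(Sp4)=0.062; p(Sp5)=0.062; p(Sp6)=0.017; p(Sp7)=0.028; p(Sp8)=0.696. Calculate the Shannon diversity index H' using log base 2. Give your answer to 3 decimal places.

1.672

Each pᵢ log₂ pᵢ term (working shown to 5 dp, full precision carried): 0.017×(-5.87832)=-0.09993, 0.084×(-3.57347)=-0.30017, 0.034×(-4.87832)=-0.16586, 0.062×(-4.01159)=-0.24872, 0.062×(-4.01159)=-0.24872, 0.017×(-5.87832)=-0.09993, 0.028×(-5.15843)=-0.14444, 0.696×(-0.52284)=-0.36390.
Sum = -1.67167, so H' = 1.672.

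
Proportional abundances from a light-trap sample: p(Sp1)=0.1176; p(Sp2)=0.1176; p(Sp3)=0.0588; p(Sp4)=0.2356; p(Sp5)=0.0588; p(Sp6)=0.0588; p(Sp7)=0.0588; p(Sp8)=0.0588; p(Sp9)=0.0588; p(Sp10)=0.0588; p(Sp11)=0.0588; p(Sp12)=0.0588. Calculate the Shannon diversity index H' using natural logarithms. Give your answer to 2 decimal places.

2.34

Each pᵢ ln pᵢ term (working shown to 4 dp, full precision carried): 0.1176×(-2.1405)=-0.2517, 0.1176×(-2.1405)=-0.2517, 0.0588×(-2.8336)=-0.1666, 0.2356×(-1.4456)=-0.3406, 0.0588×(-2.8336)=-0.1666, 0.0588×(-2.8336)=-0.1666, 0.0588×(-2.8336)=-0.1666, 0.0588×(-2.8336)=-0.1666, 0.0588×(-2.8336)=-0.1666, 0.0588×(-2.8336)=-0.1666, 0.0588×(-2.8336)=-0.1666, 0.0588×(-2.8336)=-0.1666.
Sum = -2.3436, so H' = 2.34.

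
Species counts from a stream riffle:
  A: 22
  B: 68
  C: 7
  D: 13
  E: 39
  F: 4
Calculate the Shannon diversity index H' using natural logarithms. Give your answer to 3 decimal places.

Total N = 22+68+7+13+39+4 = 153, so the proportions are 0.14379, 0.44444, 0.04575, 0.08497, 0.2549, 0.02614 (working shown to 5 dp, full precision carried).
Each pᵢ ln pᵢ term: 0.14379×(-1.93940)=-0.27887, 0.44444×(-0.81093)=-0.36041, 0.04575×(-3.08453)=-0.14112, 0.08497×(-2.46549)=-0.20949, 0.2549×(-1.36688)=-0.34842, 0.02614×(-3.64414)=-0.09527.
Sum = -1.43358, so H' = 1.434.

1.434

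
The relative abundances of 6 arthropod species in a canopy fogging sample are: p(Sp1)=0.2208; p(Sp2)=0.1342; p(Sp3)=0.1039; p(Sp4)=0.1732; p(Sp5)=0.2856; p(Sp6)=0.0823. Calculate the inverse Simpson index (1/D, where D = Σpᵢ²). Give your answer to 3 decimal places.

5.105

D = 0.2208² + 0.1342² + 0.1039² + 0.1732² + 0.2856² + 0.0823² = 0.0487526 + 0.0180096 + 0.0107952 + 0.0299982 + 0.0815674 + 0.0067733 = 0.1958964 (working shown to 7 dp, full precision carried).
So 1/D = 5.10474, i.e. 5.105 to 3 decimal places.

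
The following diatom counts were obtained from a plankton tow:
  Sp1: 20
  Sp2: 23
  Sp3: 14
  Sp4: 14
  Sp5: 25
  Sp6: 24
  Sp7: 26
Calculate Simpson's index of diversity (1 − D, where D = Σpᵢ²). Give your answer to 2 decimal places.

Total N = 20+23+14+14+25+24+26 = 146, so the proportions are 0.137, 0.1575, 0.0959, 0.0959, 0.1712, 0.1644, 0.1781 (working shown to 4 dp, full precision carried).
D = 0.137² + 0.1575² + 0.0959² + 0.0959² + 0.1712² + 0.1644² + 0.1781² = 0.0188 + 0.0248 + 0.0092 + 0.0092 + 0.0293 + 0.0270 + 0.0317 = 0.1500.
So 1 − D = 0.8500, i.e. 0.85 to 2 decimal places.

0.85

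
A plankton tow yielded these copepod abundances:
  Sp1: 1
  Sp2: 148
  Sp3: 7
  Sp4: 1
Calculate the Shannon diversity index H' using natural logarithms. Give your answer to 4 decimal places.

0.2587

Total N = 1+148+7+1 = 157, so the proportions are 0.006369, 0.942675, 0.044586, 0.006369 (working shown to 6 dp, full precision carried).
Each pᵢ ln pᵢ term: 0.006369×(-5.056246)=-0.032205, 0.942675×(-0.059034)=-0.055649, 0.044586×(-3.110336)=-0.138677, 0.006369×(-5.056246)=-0.032205.
Sum = -0.258738, so H' = 0.2587.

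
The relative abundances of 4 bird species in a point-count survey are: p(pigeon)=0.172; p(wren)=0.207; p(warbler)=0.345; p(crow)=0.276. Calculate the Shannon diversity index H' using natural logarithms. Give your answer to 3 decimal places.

1.351

Each pᵢ ln pᵢ term (working shown to 5 dp, full precision carried): 0.172×(-1.76026)=-0.30276, 0.207×(-1.57504)=-0.32603, 0.345×(-1.06421)=-0.36715, 0.276×(-1.28735)=-0.35531.
Sum = -1.35126, so H' = 1.351.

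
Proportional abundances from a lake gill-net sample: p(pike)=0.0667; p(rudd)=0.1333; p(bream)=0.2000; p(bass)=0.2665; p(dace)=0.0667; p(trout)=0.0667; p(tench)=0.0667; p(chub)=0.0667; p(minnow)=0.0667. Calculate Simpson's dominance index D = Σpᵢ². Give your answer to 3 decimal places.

D = 0.0667² + 0.1333² + 0.2² + 0.2665² + 0.0667² + 0.0667² + 0.0667² + 0.0667² + 0.0667² = 0.00445 + 0.01777 + 0.04000 + 0.07102 + 0.00445 + 0.00445 + 0.00445 + 0.00445 + 0.00445 = 0.15548 (working shown to 5 dp, full precision carried).
To 3 decimal places, D = 0.155.

0.155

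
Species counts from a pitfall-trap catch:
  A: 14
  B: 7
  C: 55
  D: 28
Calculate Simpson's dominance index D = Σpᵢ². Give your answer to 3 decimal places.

0.375

Total N = 14+7+55+28 = 104, so the proportions are 0.13462, 0.06731, 0.52885, 0.26923 (working shown to 5 dp, full precision carried).
D = 0.13462² + 0.06731² + 0.52885² + 0.26923² = 0.01812 + 0.00453 + 0.27968 + 0.07249 = 0.37482.
To 3 decimal places, D = 0.375.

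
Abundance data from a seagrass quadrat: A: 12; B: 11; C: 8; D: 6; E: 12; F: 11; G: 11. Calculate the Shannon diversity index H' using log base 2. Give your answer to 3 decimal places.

Total N = 12+11+8+6+12+11+11 = 71, so the proportions are 0.16901, 0.15493, 0.11268, 0.08451, 0.16901, 0.15493, 0.15493 (working shown to 5 dp, full precision carried).
Each pᵢ log₂ pᵢ term: 0.16901×(-2.56478)=-0.43348, 0.15493×(-2.69032)=-0.41681, 0.11268×(-3.14975)=-0.35490, 0.08451×(-3.56478)=-0.30125, 0.16901×(-2.56478)=-0.43348, 0.15493×(-2.69032)=-0.41681, 0.15493×(-2.69032)=-0.41681.
Sum = -2.77355, so H' = 2.774.

2.774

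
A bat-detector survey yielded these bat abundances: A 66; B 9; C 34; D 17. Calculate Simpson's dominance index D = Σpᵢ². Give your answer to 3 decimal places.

Total N = 66+9+34+17 = 126, so the proportions are 0.52381, 0.071429, 0.269841, 0.134921 (working shown to 6 dp, full precision carried).
D = 0.52381² + 0.071429² + 0.269841² + 0.134921² = 0.274376 + 0.005102 + 0.072814 + 0.018204 = 0.370496.
To 3 decimal places, D = 0.370.

0.370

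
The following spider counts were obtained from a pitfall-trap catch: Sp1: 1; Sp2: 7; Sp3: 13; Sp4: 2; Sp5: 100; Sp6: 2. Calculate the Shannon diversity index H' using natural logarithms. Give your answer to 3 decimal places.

0.746

Total N = 1+7+13+2+100+2 = 125, so the proportions are 0.008, 0.056, 0.104, 0.016, 0.8, 0.016 (working shown to 5 dp, full precision carried).
Each pᵢ ln pᵢ term: 0.008×(-4.82831)=-0.03863, 0.056×(-2.88240)=-0.16141, 0.104×(-2.26336)=-0.23539, 0.016×(-4.13517)=-0.06616, 0.8×(-0.22314)=-0.17851, 0.016×(-4.13517)=-0.06616.
Sum = -0.74627, so H' = 0.746.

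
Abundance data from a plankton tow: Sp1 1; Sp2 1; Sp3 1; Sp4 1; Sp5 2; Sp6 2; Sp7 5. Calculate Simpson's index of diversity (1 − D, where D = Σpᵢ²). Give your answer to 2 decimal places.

0.78

Total N = 1+1+1+1+2+2+5 = 13, so the proportions are 0.0769, 0.0769, 0.0769, 0.0769, 0.1538, 0.1538, 0.3846 (working shown to 4 dp, full precision carried).
D = 0.0769² + 0.0769² + 0.0769² + 0.0769² + 0.1538² + 0.1538² + 0.3846² = 0.0059 + 0.0059 + 0.0059 + 0.0059 + 0.0237 + 0.0237 + 0.1479 = 0.2189.
So 1 − D = 0.7811, i.e. 0.78 to 2 decimal places.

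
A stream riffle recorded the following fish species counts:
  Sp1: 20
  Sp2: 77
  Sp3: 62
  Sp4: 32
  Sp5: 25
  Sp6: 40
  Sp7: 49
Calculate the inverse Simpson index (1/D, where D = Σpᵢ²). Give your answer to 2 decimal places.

5.88

Total N = 20+77+62+32+25+40+49 = 305, so the proportions are 0.065574, 0.252459, 0.203279, 0.104918, 0.081967, 0.131148, 0.160656 (working shown to 6 dp, full precision carried).
D = 0.065574² + 0.252459² + 0.203279² + 0.104918² + 0.081967² + 0.131148² + 0.160656² = 0.004300 + 0.063736 + 0.041322 + 0.011008 + 0.006719 + 0.017200 + 0.025810 = 0.170094.
So 1/D = 5.8791, i.e. 5.88 to 2 decimal places.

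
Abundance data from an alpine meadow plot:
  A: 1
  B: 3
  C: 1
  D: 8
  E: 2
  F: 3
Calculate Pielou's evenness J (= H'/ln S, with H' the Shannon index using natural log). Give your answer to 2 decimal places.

Total N = 1+3+1+8+2+3 = 18, so the proportions are 0.0556, 0.1667, 0.0556, 0.4444, 0.1111, 0.1667 (working shown to 4 dp, full precision carried).
H' = −Σ pᵢ ln pᵢ = −((-0.1606) + (-0.2986) + (-0.1606) + (-0.3604) + (-0.2441) + (-0.2986)) = 1.5230.
With S = 6 species, ln S = 1.7918, so J = 1.5230/1.7918 = 0.8500, i.e. 0.85 to 2 decimal places.

0.85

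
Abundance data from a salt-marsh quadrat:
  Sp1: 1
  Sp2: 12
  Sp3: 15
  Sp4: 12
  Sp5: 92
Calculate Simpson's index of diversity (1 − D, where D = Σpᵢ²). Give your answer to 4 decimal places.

0.4847

Total N = 1+12+15+12+92 = 132, so the proportions are 0.007576, 0.090909, 0.113636, 0.090909, 0.69697 (working shown to 6 dp, full precision carried).
D = 0.007576² + 0.090909² + 0.113636² + 0.090909² + 0.69697² = 0.000057 + 0.008264 + 0.012913 + 0.008264 + 0.485767 = 0.515266.
So 1 − D = 0.484734, i.e. 0.4847 to 4 decimal places.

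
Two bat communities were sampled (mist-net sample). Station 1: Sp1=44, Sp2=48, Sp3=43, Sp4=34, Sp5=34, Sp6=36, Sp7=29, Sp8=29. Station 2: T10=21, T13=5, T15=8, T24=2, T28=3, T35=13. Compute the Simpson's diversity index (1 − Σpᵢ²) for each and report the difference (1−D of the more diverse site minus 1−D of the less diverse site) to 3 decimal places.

0.134

Station 1: N=297, proportions 0.14815, 0.16162, 0.14478, 0.11448, 0.11448, 0.12121, 0.09764, 0.09764, giving 1−D = 0.87100 (working shown to 5 dp, full precision carried).
Station 2: N=52, proportions 0.40385, 0.09615, 0.15385, 0.03846, 0.05769, 0.25, giving 1−D = 0.73669.
Difference = |0.87100 − 0.73669| = 0.13431, i.e. 0.134 to 3 decimal places.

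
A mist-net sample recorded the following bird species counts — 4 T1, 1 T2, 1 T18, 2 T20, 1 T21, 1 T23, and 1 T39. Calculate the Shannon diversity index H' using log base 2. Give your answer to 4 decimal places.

Total N = 4+1+1+2+1+1+1 = 11, so the proportions are 0.363636, 0.090909, 0.090909, 0.181818, 0.090909, 0.090909, 0.090909 (working shown to 6 dp, full precision carried).
Each pᵢ log₂ pᵢ term: 0.363636×(-1.459432)=-0.530702, 0.090909×(-3.459432)=-0.314494, 0.090909×(-3.459432)=-0.314494, 0.181818×(-2.459432)=-0.447169, 0.090909×(-3.459432)=-0.314494, 0.090909×(-3.459432)=-0.314494, 0.090909×(-3.459432)=-0.314494.
Sum = -2.550341, so H' = 2.5503.

2.5503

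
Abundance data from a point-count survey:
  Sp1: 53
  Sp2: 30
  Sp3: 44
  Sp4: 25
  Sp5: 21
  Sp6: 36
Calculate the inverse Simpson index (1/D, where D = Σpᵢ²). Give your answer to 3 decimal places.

Total N = 53+30+44+25+21+36 = 209, so the proportions are 0.2535885, 0.1435407, 0.2105263, 0.1196172, 0.1004785, 0.1722488 (working shown to 7 dp, full precision carried).
D = 0.2535885² + 0.1435407² + 0.2105263² + 0.1196172² + 0.1004785² + 0.1722488² = 0.0643071 + 0.0206039 + 0.0443213 + 0.0143083 + 0.0100959 + 0.0296697 = 0.1833062.
So 1/D = 5.45535, i.e. 5.455 to 3 decimal places.

5.455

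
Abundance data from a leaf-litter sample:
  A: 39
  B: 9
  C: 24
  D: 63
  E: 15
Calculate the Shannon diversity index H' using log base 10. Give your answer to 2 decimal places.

0.61

Total N = 39+9+24+63+15 = 150, so the proportions are 0.26, 0.06, 0.16, 0.42, 0.1 (working shown to 4 dp, full precision carried).
Each pᵢ log₁₀ pᵢ term: 0.26×(-0.5850)=-0.1521, 0.06×(-1.2218)=-0.0733, 0.16×(-0.7959)=-0.1273, 0.42×(-0.3768)=-0.1582, 0.1×(-1.0000)=-0.1000.
Sum = -0.6110, so H' = 0.61.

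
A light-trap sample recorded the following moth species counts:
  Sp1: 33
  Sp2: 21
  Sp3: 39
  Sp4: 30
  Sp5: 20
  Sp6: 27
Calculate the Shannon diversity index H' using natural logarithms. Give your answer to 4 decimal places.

Total N = 33+21+39+30+20+27 = 170, so the proportions are 0.194118, 0.123529, 0.229412, 0.176471, 0.117647, 0.158824 (working shown to 6 dp, full precision carried).
Each pᵢ ln pᵢ term: 0.194118×(-1.639291)=-0.318215, 0.123529×(-2.091276)=-0.258334, 0.229412×(-1.472237)=-0.337748, 0.176471×(-1.734601)=-0.306106, 0.117647×(-2.140066)=-0.251772, 0.158824×(-1.839962)=-0.292229.
Sum = -1.764406, so H' = 1.7644.

1.7644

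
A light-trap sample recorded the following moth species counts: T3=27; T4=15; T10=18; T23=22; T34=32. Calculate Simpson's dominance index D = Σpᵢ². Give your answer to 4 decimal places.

0.2144

Total N = 27+15+18+22+32 = 114, so the proportions are 0.236842, 0.131579, 0.157895, 0.192982, 0.280702 (working shown to 6 dp, full precision carried).
D = 0.236842² + 0.131579² + 0.157895² + 0.192982² + 0.280702² = 0.056094 + 0.017313 + 0.024931 + 0.037242 + 0.078793 = 0.214374.
To 4 decimal places, D = 0.2144.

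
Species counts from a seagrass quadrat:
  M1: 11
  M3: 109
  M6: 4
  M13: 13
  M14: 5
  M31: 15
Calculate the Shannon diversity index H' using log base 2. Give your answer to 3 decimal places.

Total N = 11+109+4+13+5+15 = 157, so the proportions are 0.07006, 0.69427, 0.02548, 0.0828, 0.03185, 0.09554 (working shown to 5 dp, full precision carried).
Each pᵢ log₂ pᵢ term: 0.07006×(-3.83519)=-0.26871, 0.69427×(-0.52644)=-0.36549, 0.02548×(-5.29462)=-0.13489, 0.0828×(-3.59418)=-0.29761, 0.03185×(-4.97269)=-0.15837, 0.09554×(-3.38773)=-0.32367.
Sum = -1.54873, so H' = 1.549.

1.549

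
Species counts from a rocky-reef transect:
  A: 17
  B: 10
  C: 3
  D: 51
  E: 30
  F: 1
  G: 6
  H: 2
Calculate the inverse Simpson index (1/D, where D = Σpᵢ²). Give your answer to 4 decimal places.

3.6548

Total N = 17+10+3+51+30+1+6+2 = 120, so the proportions are 0.14166667, 0.08333333, 0.025, 0.425, 0.25, 0.00833333, 0.05, 0.01666667 (working shown to 8 dp, full precision carried).
D = 0.14166667² + 0.08333333² + 0.025² + 0.425² + 0.25² + 0.00833333² + 0.05² + 0.01666667² = 0.02006944 + 0.00694444 + 0.00062500 + 0.18062500 + 0.06250000 + 0.00006944 + 0.00250000 + 0.00027778 = 0.27361111.
So 1/D = 3.654822, i.e. 3.6548 to 4 decimal places.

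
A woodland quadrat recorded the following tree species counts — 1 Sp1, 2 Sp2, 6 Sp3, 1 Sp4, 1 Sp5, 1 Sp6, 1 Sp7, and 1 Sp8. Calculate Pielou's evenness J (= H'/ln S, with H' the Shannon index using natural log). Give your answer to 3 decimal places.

0.852

Total N = 1+2+6+1+1+1+1+1 = 14, so the proportions are 0.07143, 0.14286, 0.42857, 0.07143, 0.07143, 0.07143, 0.07143, 0.07143 (working shown to 5 dp, full precision carried).
H' = −Σ pᵢ ln pᵢ = −((-0.18850) + (-0.27799) + (-0.36313) + (-0.18850) + (-0.18850) + (-0.18850) + (-0.18850) + (-0.18850)) = 1.77214.
With S = 8 species, ln S = 2.07944, so J = 1.77214/2.07944 = 0.85222, i.e. 0.852 to 3 decimal places.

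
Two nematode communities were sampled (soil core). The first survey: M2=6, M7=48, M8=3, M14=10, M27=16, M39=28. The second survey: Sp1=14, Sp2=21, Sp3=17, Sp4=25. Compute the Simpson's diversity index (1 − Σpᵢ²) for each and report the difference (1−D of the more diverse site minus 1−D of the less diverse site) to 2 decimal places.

The first survey: N=111, proportions 0.0541, 0.4324, 0.027, 0.0901, 0.1441, 0.2523, giving 1−D = 0.7168 (working shown to 4 dp, full precision carried).
The second survey: N=77, proportions 0.1818, 0.2727, 0.2208, 0.3247, giving 1−D = 0.7384.
Difference = |0.7168 − 0.7384| = 0.0216, i.e. 0.02 to 2 decimal places.

0.02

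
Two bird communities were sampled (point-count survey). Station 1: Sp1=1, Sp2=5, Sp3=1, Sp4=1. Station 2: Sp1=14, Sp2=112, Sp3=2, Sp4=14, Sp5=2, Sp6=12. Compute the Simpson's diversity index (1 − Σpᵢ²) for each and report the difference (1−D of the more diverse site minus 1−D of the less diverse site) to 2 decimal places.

0.10

Station 1: N=8, proportions 0.125, 0.625, 0.125, 0.125, giving 1−D = 0.5625 (working shown to 4 dp, full precision carried).
Station 2: N=156, proportions 0.0897, 0.7179, 0.0128, 0.0897, 0.0128, 0.0769, giving 1−D = 0.4622.
Difference = |0.5625 − 0.4622| = 0.1003, i.e. 0.10 to 2 decimal places.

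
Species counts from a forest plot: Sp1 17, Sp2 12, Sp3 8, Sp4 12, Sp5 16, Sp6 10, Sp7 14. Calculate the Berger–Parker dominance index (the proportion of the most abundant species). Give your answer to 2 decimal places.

0.19

Total N = 17+12+8+12+16+10+14 = 89, so the proportions are 0.191, 0.1348, 0.0899, 0.1348, 0.1798, 0.1124, 0.1573 (working shown to 4 dp, full precision carried).
The largest proportion is 0.191, i.e. d = 0.19 to 2 decimal places.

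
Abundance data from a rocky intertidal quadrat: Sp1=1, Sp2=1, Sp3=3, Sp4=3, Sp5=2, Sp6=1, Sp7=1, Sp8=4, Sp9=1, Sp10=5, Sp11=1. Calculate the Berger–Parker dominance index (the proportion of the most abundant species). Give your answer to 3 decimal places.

0.217

Total N = 1+1+3+3+2+1+1+4+1+5+1 = 23, so the proportions are 0.04348, 0.04348, 0.13043, 0.13043, 0.08696, 0.04348, 0.04348, 0.17391, 0.04348, 0.21739, 0.04348 (working shown to 5 dp, full precision carried).
The largest proportion is 0.21739, i.e. d = 0.217 to 3 decimal places.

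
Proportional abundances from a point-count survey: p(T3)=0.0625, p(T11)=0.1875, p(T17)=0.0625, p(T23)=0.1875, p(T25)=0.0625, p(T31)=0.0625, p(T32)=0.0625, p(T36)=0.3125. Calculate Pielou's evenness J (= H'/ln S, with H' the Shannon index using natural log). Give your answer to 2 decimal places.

0.89

H' = −Σ pᵢ ln pᵢ = −((-0.1733) + (-0.3139) + (-0.1733) + (-0.3139) + (-0.1733) + (-0.1733) + (-0.1733) + (-0.3635)) = 1.8577 (working shown to 4 dp, full precision carried).
With S = 8 species, ln S = 2.0794, so J = 1.8577/2.0794 = 0.8933, i.e. 0.89 to 2 decimal places.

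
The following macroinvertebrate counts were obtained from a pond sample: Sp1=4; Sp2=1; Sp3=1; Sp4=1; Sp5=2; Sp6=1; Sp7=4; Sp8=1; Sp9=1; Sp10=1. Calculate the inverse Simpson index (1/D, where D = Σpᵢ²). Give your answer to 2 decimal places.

Total N = 4+1+1+1+2+1+4+1+1+1 = 17, so the proportions are 0.235294, 0.058824, 0.058824, 0.058824, 0.117647, 0.058824, 0.235294, 0.058824, 0.058824, 0.058824 (working shown to 6 dp, full precision carried).
D = 0.235294² + 0.058824² + 0.058824² + 0.058824² + 0.117647² + 0.058824² + 0.235294² + 0.058824² + 0.058824² + 0.058824² = 0.055363 + 0.003460 + 0.003460 + 0.003460 + 0.013841 + 0.003460 + 0.055363 + 0.003460 + 0.003460 + 0.003460 = 0.148789.
So 1/D = 6.7209, i.e. 6.72 to 2 decimal places.

6.72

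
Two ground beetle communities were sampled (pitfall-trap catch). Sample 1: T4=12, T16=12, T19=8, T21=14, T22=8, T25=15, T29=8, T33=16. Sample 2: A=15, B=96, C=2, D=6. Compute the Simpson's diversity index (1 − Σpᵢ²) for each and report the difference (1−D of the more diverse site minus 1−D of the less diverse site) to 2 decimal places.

0.54

Sample 1: N=93, proportions 0.129, 0.129, 0.086, 0.1505, 0.086, 0.1613, 0.086, 0.172, giving 1−D = 0.8662 (working shown to 4 dp, full precision carried).
Sample 2: N=119, proportions 0.1261, 0.8067, 0.0168, 0.0504, giving 1−D = 0.3305.
Difference = |0.8662 − 0.3305| = 0.5357, i.e. 0.54 to 2 decimal places.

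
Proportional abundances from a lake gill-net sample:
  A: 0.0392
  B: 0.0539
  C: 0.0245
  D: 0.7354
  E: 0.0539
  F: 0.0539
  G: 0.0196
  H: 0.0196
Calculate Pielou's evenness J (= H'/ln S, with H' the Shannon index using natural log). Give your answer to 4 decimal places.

H' = −Σ pᵢ ln pᵢ = −((-0.126972) + (-0.157422) + (-0.090873) + (-0.226018) + (-0.157422) + (-0.157422) + (-0.077072) + (-0.077072)) = 1.070271 (working shown to 6 dp, full precision carried).
With S = 8 species, ln S = 2.079442, so J = 1.070271/2.079442 = 0.514692, i.e. 0.5147 to 4 decimal places.

0.5147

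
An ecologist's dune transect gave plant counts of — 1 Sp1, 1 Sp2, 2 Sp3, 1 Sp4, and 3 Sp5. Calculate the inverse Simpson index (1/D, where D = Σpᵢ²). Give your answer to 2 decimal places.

Total N = 1+1+2+1+3 = 8, so the proportions are 0.125, 0.125, 0.25, 0.125, 0.375 (working shown to 6 dp, full precision carried).
D = 0.125² + 0.125² + 0.25² + 0.125² + 0.375² = 0.015625 + 0.015625 + 0.062500 + 0.015625 + 0.140625 = 0.250000.
So 1/D = 4.0000, i.e. 4.00 to 2 decimal places.

4.00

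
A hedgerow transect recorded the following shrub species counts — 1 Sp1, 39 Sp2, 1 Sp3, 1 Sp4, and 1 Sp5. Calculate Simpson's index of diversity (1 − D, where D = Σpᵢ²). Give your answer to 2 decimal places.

0.18

Total N = 1+39+1+1+1 = 43, so the proportions are 0.0233, 0.907, 0.0233, 0.0233, 0.0233 (working shown to 4 dp, full precision carried).
D = 0.0233² + 0.907² + 0.0233² + 0.0233² + 0.0233² = 0.0005 + 0.8226 + 0.0005 + 0.0005 + 0.0005 = 0.8248.
So 1 − D = 0.1752, i.e. 0.18 to 2 decimal places.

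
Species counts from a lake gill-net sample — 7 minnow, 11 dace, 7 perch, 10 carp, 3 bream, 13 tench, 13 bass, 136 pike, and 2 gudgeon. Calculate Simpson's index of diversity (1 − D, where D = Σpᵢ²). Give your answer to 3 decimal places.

0.530

Total N = 7+11+7+10+3+13+13+136+2 = 202, so the proportions are 0.03465, 0.05446, 0.03465, 0.0495, 0.01485, 0.06436, 0.06436, 0.67327, 0.0099 (working shown to 5 dp, full precision carried).
D = 0.03465² + 0.05446² + 0.03465² + 0.0495² + 0.01485² + 0.06436² + 0.06436² + 0.67327² + 0.0099² = 0.00120 + 0.00297 + 0.00120 + 0.00245 + 0.00022 + 0.00414 + 0.00414 + 0.45329 + 0.00010 = 0.46971.
So 1 − D = 0.53029, i.e. 0.530 to 3 decimal places.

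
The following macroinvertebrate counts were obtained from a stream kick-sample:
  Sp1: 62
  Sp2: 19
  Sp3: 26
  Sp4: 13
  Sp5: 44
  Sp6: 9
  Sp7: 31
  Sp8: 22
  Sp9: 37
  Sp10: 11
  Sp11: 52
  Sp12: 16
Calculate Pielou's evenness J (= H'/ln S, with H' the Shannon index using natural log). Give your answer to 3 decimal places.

Total N = 62+19+26+13+44+9+31+22+37+11+52+16 = 342, so the proportions are 0.18129, 0.05556, 0.07602, 0.03801, 0.12865, 0.02632, 0.09064, 0.06433, 0.10819, 0.03216, 0.15205, 0.04678 (working shown to 5 dp, full precision carried).
H' = −Σ pᵢ ln pᵢ = −((-0.30958) + (-0.16058) + (-0.19589) + (-0.12429) + (-0.26382) + (-0.09573) + (-0.21762) + (-0.17650) + (-0.24060) + (-0.11054) + (-0.28639) + (-0.14326)) = 2.32480.
With S = 12 species, ln S = 2.48491, so J = 2.32480/2.48491 = 0.93557, i.e. 0.936 to 3 decimal places.

0.936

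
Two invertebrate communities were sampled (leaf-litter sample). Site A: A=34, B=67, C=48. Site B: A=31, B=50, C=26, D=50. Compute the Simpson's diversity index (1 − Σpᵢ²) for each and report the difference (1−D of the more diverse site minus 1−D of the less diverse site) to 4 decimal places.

0.0888

Site A: N=149, proportions 0.228188, 0.449664, 0.322148, giving 1−D = 0.641953 (working shown to 6 dp, full precision carried).
Site B: N=157, proportions 0.197452, 0.318471, 0.165605, 0.318471, giving 1−D = 0.730740.
Difference = |0.641953 − 0.730740| = 0.088787, i.e. 0.0888 to 4 decimal places.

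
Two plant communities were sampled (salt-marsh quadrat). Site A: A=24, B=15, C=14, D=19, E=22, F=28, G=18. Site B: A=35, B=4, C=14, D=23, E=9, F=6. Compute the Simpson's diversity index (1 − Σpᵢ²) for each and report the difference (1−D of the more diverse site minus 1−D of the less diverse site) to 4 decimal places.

0.1010

Site A: N=140, proportions 0.1714286, 0.1071429, 0.1, 0.1357143, 0.1571429, 0.2, 0.1285714, giving 1−D = 0.8494898 (working shown to 7 dp, full precision carried).
Site B: N=91, proportions 0.3846154, 0.043956, 0.1538462, 0.2527473, 0.0989011, 0.0659341, giving 1−D = 0.7484603.
Difference = |0.8494898 − 0.7484603| = 0.1010295, i.e. 0.1010 to 4 decimal places.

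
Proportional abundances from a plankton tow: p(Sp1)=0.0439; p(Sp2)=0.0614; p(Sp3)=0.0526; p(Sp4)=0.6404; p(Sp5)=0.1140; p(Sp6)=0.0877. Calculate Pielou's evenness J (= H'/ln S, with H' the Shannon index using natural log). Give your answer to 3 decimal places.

0.675

H' = −Σ pᵢ ln pᵢ = −((-0.13722) + (-0.17133) + (-0.15491) + (-0.28540) + (-0.24756) + (-0.21345)) = 1.20987 (working shown to 5 dp, full precision carried).
With S = 6 species, ln S = 1.79176, so J = 1.20987/1.79176 = 0.67524, i.e. 0.675 to 3 decimal places.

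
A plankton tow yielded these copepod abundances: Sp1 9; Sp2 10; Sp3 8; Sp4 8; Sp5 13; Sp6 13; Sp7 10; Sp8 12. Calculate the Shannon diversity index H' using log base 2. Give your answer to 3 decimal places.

2.975

Total N = 9+10+8+8+13+13+10+12 = 83, so the proportions are 0.10843, 0.12048, 0.09639, 0.09639, 0.15663, 0.15663, 0.12048, 0.14458 (working shown to 5 dp, full precision carried).
Each pᵢ log₂ pᵢ term: 0.10843×(-3.20511)=-0.34754, 0.12048×(-3.05311)=-0.36784, 0.09639×(-3.37504)=-0.32531, 0.09639×(-3.37504)=-0.32531, 0.15663×(-2.67460)=-0.41891, 0.15663×(-2.67460)=-0.41891, 0.12048×(-3.05311)=-0.36784, 0.14458×(-2.79008)=-0.40338.
Sum = -2.97505, so H' = 2.975.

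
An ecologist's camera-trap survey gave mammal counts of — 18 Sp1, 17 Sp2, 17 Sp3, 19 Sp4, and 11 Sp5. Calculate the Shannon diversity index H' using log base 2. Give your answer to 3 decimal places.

2.299

Total N = 18+17+17+19+11 = 82, so the proportions are 0.21951, 0.20732, 0.20732, 0.23171, 0.13415 (working shown to 5 dp, full precision carried).
Each pᵢ log₂ pᵢ term: 0.21951×(-2.18763)=-0.48021, 0.20732×(-2.27009)=-0.47063, 0.20732×(-2.27009)=-0.47063, 0.23171×(-2.10962)=-0.48882, 0.13415×(-2.89812)=-0.38877.
Sum = -2.29905, so H' = 2.299.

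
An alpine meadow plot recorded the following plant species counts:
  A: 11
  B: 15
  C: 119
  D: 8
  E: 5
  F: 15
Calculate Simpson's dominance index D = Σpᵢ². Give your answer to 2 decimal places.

Total N = 11+15+119+8+5+15 = 173, so the proportions are 0.0636, 0.0867, 0.6879, 0.0462, 0.0289, 0.0867 (working shown to 4 dp, full precision carried).
D = 0.0636² + 0.0867² + 0.6879² + 0.0462² + 0.0289² + 0.0867² = 0.0040 + 0.0075 + 0.4732 + 0.0021 + 0.0008 + 0.0075 = 0.4952.
To 2 decimal places, D = 0.50.

0.50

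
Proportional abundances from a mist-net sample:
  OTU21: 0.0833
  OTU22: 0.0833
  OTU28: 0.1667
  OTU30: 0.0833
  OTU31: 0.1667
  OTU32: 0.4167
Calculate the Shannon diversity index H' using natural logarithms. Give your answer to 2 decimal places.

Each pᵢ ln pᵢ term (working shown to 4 dp, full precision carried): 0.0833×(-2.4853)=-0.2070, 0.0833×(-2.4853)=-0.2070, 0.1667×(-1.7916)=-0.2987, 0.0833×(-2.4853)=-0.2070, 0.1667×(-1.7916)=-0.2987, 0.4167×(-0.8754)=-0.3648.
Sum = -1.5832, so H' = 1.58.

1.58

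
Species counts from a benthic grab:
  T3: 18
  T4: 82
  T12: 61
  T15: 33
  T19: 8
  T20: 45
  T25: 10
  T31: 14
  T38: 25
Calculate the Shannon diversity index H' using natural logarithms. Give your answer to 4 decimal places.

1.9474

Total N = 18+82+61+33+8+45+10+14+25 = 296, so the proportions are 0.060811, 0.277027, 0.206081, 0.111486, 0.027027, 0.152027, 0.033784, 0.047297, 0.084459 (working shown to 6 dp, full precision carried).
Each pᵢ ln pᵢ term: 0.060811×(-2.799988)=-0.170270, 0.277027×(-1.283640)=-0.355603, 0.206081×(-1.579486)=-0.325502, 0.111486×(-2.193852)=-0.244585, 0.027027×(-3.610918)=-0.097592, 0.152027×(-1.883697)=-0.286373, 0.033784×(-3.387774)=-0.114452, 0.047297×(-3.051302)=-0.144318, 0.084459×(-2.471484)=-0.208740.
Sum = -1.947435, so H' = 1.9474.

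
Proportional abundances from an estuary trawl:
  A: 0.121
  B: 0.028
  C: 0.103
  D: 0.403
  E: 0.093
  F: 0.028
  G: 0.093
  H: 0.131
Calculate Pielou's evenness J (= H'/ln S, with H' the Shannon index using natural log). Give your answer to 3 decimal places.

H' = −Σ pᵢ ln pᵢ = −((-0.25555) + (-0.10012) + (-0.23412) + (-0.36625) + (-0.22089) + (-0.10012) + (-0.22089) + (-0.26627)) = 1.76420 (working shown to 5 dp, full precision carried).
With S = 8 species, ln S = 2.07944, so J = 1.76420/2.07944 = 0.84840, i.e. 0.848 to 3 decimal places.

0.848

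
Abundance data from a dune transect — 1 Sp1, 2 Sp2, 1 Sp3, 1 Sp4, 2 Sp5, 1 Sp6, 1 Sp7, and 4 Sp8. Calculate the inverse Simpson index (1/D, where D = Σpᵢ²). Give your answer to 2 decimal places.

Total N = 1+2+1+1+2+1+1+4 = 13, so the proportions are 0.076923, 0.153846, 0.076923, 0.076923, 0.153846, 0.076923, 0.076923, 0.307692 (working shown to 6 dp, full precision carried).
D = 0.076923² + 0.153846² + 0.076923² + 0.076923² + 0.153846² + 0.076923² + 0.076923² + 0.307692² = 0.005917 + 0.023669 + 0.005917 + 0.005917 + 0.023669 + 0.005917 + 0.005917 + 0.094675 = 0.171598.
So 1/D = 5.8276, i.e. 5.83 to 2 decimal places.

5.83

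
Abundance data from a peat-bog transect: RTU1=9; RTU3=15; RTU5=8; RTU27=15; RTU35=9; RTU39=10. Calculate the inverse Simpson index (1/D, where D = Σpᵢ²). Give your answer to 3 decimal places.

5.613

Total N = 9+15+8+15+9+10 = 66, so the proportions are 0.1363636, 0.2272727, 0.1212121, 0.2272727, 0.1363636, 0.1515152 (working shown to 7 dp, full precision carried).
D = 0.1363636² + 0.2272727² + 0.1212121² + 0.2272727² + 0.1363636² + 0.1515152² = 0.0185950 + 0.0516529 + 0.0146924 + 0.0516529 + 0.0185950 + 0.0229568 = 0.1781451.
So 1/D = 5.61340, i.e. 5.613 to 3 decimal places.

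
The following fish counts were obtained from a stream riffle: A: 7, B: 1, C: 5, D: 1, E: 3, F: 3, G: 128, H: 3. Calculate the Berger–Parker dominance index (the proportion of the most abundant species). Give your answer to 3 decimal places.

Total N = 7+1+5+1+3+3+128+3 = 151, so the proportions are 0.04636, 0.00662, 0.03311, 0.00662, 0.01987, 0.01987, 0.84768, 0.01987 (working shown to 5 dp, full precision carried).
The largest proportion is 0.84768, i.e. d = 0.848 to 3 decimal places.

0.848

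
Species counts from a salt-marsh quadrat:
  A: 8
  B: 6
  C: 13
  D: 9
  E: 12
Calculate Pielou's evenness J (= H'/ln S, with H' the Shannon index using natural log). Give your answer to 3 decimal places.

Total N = 8+6+13+9+12 = 48, so the proportions are 0.16667, 0.125, 0.27083, 0.1875, 0.25 (working shown to 5 dp, full precision carried).
H' = −Σ pᵢ ln pᵢ = −((-0.29863) + (-0.25993) + (-0.35378) + (-0.31387) + (-0.34657)) = 1.57278.
With S = 5 species, ln S = 1.60944, so J = 1.57278/1.60944 = 0.97722, i.e. 0.977 to 3 decimal places.

0.977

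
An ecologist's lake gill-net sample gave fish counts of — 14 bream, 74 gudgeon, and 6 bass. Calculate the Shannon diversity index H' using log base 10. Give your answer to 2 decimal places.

Total N = 14+74+6 = 94, so the proportions are 0.1489, 0.7872, 0.0638 (working shown to 4 dp, full precision carried).
Each pᵢ log₁₀ pᵢ term: 0.1489×(-0.8270)=-0.1232, 0.7872×(-0.1039)=-0.0818, 0.0638×(-1.1950)=-0.0763.
Sum = -0.2812, so H' = 0.28.

0.28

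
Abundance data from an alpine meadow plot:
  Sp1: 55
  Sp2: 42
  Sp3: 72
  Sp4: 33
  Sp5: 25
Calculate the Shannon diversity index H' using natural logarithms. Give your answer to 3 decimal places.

1.543

Total N = 55+42+72+33+25 = 227, so the proportions are 0.24229, 0.18502, 0.31718, 0.14537, 0.11013 (working shown to 5 dp, full precision carried).
Each pᵢ ln pᵢ term: 0.24229×(-1.41762)=-0.34348, 0.18502×(-1.68728)=-0.31218, 0.31718×(-1.14828)=-0.36421, 0.14537×(-1.92844)=-0.28035, 0.11013×(-2.20607)=-0.24296.
Sum = -1.54318, so H' = 1.543.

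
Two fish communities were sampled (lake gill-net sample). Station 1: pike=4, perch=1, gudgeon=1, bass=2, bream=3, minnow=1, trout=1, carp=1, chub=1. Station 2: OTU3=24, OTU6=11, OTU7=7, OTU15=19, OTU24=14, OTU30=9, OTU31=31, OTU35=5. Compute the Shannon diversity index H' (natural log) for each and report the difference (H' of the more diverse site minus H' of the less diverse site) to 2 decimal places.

Station 1: N=15, proportions 0.2667, 0.0667, 0.0667, 0.1333, 0.2, 0.0667, 0.0667, 0.0667, 0.0667, giving H' = 2.0262 (working shown to 4 dp, full precision carried).
Station 2: N=120, proportions 0.2, 0.0917, 0.0583, 0.1583, 0.1167, 0.075, 0.2583, 0.0417, giving H' = 1.9255.
Difference = |2.0262 − 1.9255| = 0.1007, i.e. 0.10 to 2 decimal places.

0.10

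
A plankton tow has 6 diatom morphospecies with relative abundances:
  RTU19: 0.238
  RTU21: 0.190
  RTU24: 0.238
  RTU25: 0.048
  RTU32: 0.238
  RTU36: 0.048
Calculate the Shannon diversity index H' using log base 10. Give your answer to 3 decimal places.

0.709

Each pᵢ log₁₀ pᵢ term (working shown to 5 dp, full precision carried): 0.238×(-0.62342)=-0.14837, 0.19×(-0.72125)=-0.13704, 0.238×(-0.62342)=-0.14837, 0.048×(-1.31876)=-0.06330, 0.238×(-0.62342)=-0.14837, 0.048×(-1.31876)=-0.06330.
Sum = -0.70876, so H' = 0.709.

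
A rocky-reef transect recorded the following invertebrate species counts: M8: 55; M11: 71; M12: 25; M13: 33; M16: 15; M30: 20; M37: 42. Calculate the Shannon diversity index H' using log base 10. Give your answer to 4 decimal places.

0.7919

Total N = 55+71+25+33+15+20+42 = 261, so the proportions are 0.210728, 0.272031, 0.095785, 0.126437, 0.057471, 0.076628, 0.16092 (working shown to 6 dp, full precision carried).
Each pᵢ log₁₀ pᵢ term: 0.210728×(-0.676278)=-0.142511, 0.272031×(-0.565382)=-0.153801, 0.095785×(-1.018700)=-0.097577, 0.126437×(-0.898127)=-0.113556, 0.057471×(-1.240549)=-0.071296, 0.076628×(-1.115611)=-0.085487, 0.16092×(-0.793391)=-0.127672.
Sum = -0.791900, so H' = 0.7919.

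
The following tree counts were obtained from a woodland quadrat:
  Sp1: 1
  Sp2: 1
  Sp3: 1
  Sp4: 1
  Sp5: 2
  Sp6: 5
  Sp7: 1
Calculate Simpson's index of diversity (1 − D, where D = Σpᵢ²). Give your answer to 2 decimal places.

0.76

Total N = 1+1+1+1+2+5+1 = 12, so the proportions are 0.0833, 0.0833, 0.0833, 0.0833, 0.1667, 0.4167, 0.0833 (working shown to 4 dp, full precision carried).
D = 0.0833² + 0.0833² + 0.0833² + 0.0833² + 0.1667² + 0.4167² + 0.0833² = 0.0069 + 0.0069 + 0.0069 + 0.0069 + 0.0278 + 0.1736 + 0.0069 = 0.2361.
So 1 − D = 0.7639, i.e. 0.76 to 2 decimal places.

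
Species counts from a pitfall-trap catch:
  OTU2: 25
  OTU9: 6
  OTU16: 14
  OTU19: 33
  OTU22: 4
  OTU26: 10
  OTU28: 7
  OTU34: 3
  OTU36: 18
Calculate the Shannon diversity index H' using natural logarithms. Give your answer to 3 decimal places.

Total N = 25+6+14+33+4+10+7+3+18 = 120, so the proportions are 0.20833, 0.05, 0.11667, 0.275, 0.03333, 0.08333, 0.05833, 0.025, 0.15 (working shown to 5 dp, full precision carried).
Each pᵢ ln pᵢ term: 0.20833×(-1.56862)=-0.32679, 0.05×(-2.99573)=-0.14979, 0.11667×(-2.14843)=-0.25065, 0.275×(-1.29098)=-0.35502, 0.03333×(-3.40120)=-0.11337, 0.08333×(-2.48491)=-0.20708, 0.05833×(-2.84158)=-0.16576, 0.025×(-3.68888)=-0.09222, 0.15×(-1.89712)=-0.28457.
Sum = -1.94525, so H' = 1.945.

1.945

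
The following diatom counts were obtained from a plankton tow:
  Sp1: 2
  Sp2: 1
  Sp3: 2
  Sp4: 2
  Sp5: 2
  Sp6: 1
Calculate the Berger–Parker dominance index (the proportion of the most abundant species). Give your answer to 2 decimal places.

Total N = 2+1+2+2+2+1 = 10, so the proportions are 0.2, 0.1, 0.2, 0.2, 0.2, 0.1 (working shown to 4 dp, full precision carried).
The largest proportion is 0.2, i.e. d = 0.20 to 2 decimal places.

0.20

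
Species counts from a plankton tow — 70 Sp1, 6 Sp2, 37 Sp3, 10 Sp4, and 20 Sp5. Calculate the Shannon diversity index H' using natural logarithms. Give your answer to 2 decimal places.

1.29

Total N = 70+6+37+10+20 = 143, so the proportions are 0.4895, 0.042, 0.2587, 0.0699, 0.1399 (working shown to 4 dp, full precision carried).
Each pᵢ ln pᵢ term: 0.4895×(-0.7143)=-0.3497, 0.042×(-3.1711)=-0.1331, 0.2587×(-1.3519)=-0.3498, 0.0699×(-2.6603)=-0.1860, 0.1399×(-1.9671)=-0.2751.
Sum = -1.2937, so H' = 1.29.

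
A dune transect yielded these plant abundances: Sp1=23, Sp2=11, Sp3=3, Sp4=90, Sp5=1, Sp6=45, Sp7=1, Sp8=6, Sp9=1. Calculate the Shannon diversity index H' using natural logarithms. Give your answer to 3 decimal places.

1.393

Total N = 23+11+3+90+1+45+1+6+1 = 181, so the proportions are 0.12707, 0.06077, 0.01657, 0.49724, 0.00552, 0.24862, 0.00552, 0.03315, 0.00552 (working shown to 5 dp, full precision carried).
Each pᵢ ln pᵢ term: 0.12707×(-2.06300)=-0.26215, 0.06077×(-2.80060)=-0.17020, 0.01657×(-4.09988)=-0.06795, 0.49724×(-0.69869)=-0.34741, 0.00552×(-5.19850)=-0.02872, 0.24862×(-1.39183)=-0.34604, 0.00552×(-5.19850)=-0.02872, 0.03315×(-3.40674)=-0.11293, 0.00552×(-5.19850)=-0.02872.
Sum = -1.39285, so H' = 1.393.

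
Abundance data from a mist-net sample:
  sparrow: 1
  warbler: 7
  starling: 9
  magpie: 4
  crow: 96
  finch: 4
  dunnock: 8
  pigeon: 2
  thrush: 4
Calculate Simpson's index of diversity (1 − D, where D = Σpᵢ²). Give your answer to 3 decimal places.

Total N = 1+7+9+4+96+4+8+2+4 = 135, so the proportions are 0.00741, 0.05185, 0.06667, 0.02963, 0.71111, 0.02963, 0.05926, 0.01481, 0.02963 (working shown to 5 dp, full precision carried).
D = 0.00741² + 0.05185² + 0.06667² + 0.02963² + 0.71111² + 0.02963² + 0.05926² + 0.01481² + 0.02963² = 0.00005 + 0.00269 + 0.00444 + 0.00088 + 0.50568 + 0.00088 + 0.00351 + 0.00022 + 0.00088 = 0.51923.
So 1 − D = 0.48077, i.e. 0.481 to 3 decimal places.

0.481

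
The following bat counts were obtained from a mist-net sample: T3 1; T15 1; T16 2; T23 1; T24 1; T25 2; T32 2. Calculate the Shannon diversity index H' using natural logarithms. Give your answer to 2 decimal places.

1.89

Total N = 1+1+2+1+1+2+2 = 10, so the proportions are 0.1, 0.1, 0.2, 0.1, 0.1, 0.2, 0.2 (working shown to 4 dp, full precision carried).
Each pᵢ ln pᵢ term: 0.1×(-2.3026)=-0.2303, 0.1×(-2.3026)=-0.2303, 0.2×(-1.6094)=-0.3219, 0.1×(-2.3026)=-0.2303, 0.1×(-2.3026)=-0.2303, 0.2×(-1.6094)=-0.3219, 0.2×(-1.6094)=-0.3219.
Sum = -1.8867, so H' = 1.89.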